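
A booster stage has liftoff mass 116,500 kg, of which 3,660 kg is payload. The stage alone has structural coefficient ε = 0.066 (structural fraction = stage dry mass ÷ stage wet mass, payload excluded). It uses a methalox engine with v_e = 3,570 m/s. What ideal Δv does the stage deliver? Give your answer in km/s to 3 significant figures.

Δv ≈ 8.39 km/s

Stage wet mass = m₀ − payload = 116,500 − 3,660 = 112,840 kg.
Stage dry mass = ε × stage wet mass = 0.066 × 112,840 = 7,447.44 kg.
Burnout mass m_f = stage dry + payload = 7,447.44 + 3,660 = 11,107.44 kg.
Δv = v_e · ln(116,500/11,107.44) = 3570.0 × ln(10.49) = 3570.0 × 2.3503 ≈ 8390 m/s.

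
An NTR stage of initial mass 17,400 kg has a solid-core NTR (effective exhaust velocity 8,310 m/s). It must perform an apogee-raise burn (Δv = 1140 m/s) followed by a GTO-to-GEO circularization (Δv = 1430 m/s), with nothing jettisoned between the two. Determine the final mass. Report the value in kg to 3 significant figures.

After the first burn: m = 17400 × exp(−1140/8310.0) = 17400 × 0.87181 = 15,169.5 kg.
After the second burn: m = 15,169.5 × exp(−1430/8310.0) = 15,169.5 × 0.84191 = 12,771.4 kg.

final mass ≈ 12800 kg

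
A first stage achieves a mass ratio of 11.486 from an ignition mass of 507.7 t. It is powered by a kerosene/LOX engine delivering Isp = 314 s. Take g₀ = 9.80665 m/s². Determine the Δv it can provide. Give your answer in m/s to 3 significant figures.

Δv ≈ 7520 m/s

v_e = Isp · g₀ = 314 × 9.80665 = 3079.3 m/s.
Δv = v_e · ln(11.486) = 3079.3 × 2.4411 ≈ 7516.9 m/s.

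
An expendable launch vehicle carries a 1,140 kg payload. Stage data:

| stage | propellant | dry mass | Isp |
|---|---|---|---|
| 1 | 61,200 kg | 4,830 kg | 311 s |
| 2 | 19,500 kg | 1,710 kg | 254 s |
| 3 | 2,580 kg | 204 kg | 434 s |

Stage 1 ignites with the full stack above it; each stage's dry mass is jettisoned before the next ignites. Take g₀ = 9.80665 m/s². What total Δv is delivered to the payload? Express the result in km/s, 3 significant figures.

Ignition mass of stage 1 = 61,200+4,830 + 19,500+1,710 + 2,580+204 + 1,140 = 91,164 kg.
Stage 1: m₀ = 91,164 kg, m_f = 91,164 − 61,200 = 29,964 kg; Δv = 311×9.80665×ln(3.042) = 3049.9×1.1127 ≈ 3393 m/s.
Stage 2: m₀ = 25,134 kg, m_f = 25,134 − 19,500 = 5,634 kg; Δv = 254×9.80665×ln(4.461) = 2490.9×1.4954 ≈ 3725 m/s.
Stage 3: m₀ = 3,924 kg, m_f = 3,924 − 2,580 = 1,344 kg; Δv = 434×9.80665×ln(2.92) = 4256.1×1.0715 ≈ 4560 m/s.
Total Δv = 3393 + 3725 + 4560 = 11678 m/s.

Δv ≈ 11.7 km/s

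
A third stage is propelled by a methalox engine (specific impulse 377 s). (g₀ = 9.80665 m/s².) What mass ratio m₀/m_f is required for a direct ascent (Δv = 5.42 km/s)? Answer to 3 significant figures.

v_e = Isp · g₀ = 377 × 9.80665 = 3697.1 m/s.
m₀/m_f = exp(Δv / v_e) = exp(5420 / 3697.1) = exp(1.4660) = 4.3319.

mass ratio ≈ 4.33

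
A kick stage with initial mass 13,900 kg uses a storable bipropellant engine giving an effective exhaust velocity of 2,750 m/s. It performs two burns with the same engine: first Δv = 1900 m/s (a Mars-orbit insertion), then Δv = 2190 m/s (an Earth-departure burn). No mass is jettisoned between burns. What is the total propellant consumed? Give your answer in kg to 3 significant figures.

After the first burn: m = 13900 × exp(−1900/2750.0) = 13900 × 0.50112 = 6,965.57 kg.
After the second burn: m = 6,965.57 × exp(−2190/2750.0) = 6,965.57 × 0.45097 = 3,141.26 kg.
Total propellant = m₀ − m_final = 13900 − 3,141.26 = 10,758.74 kg.

total propellant consumed ≈ 10800 kg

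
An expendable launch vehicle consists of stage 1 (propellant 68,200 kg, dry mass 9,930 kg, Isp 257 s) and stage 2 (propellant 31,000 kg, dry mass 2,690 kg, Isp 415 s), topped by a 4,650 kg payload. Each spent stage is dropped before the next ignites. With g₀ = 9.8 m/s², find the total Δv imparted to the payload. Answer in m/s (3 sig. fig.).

Ignition mass of stage 1 = 68,200+9,930 + 31,000+2,690 + 4,650 = 116,470 kg.
Stage 1: m₀ = 116,470 kg, m_f = 116,470 − 68,200 = 48,270 kg; Δv = 257×9.8×ln(2.413) = 2518.6×0.8808 ≈ 2218 m/s.
Stage 2: m₀ = 38,340 kg, m_f = 38,340 − 31,000 = 7,340 kg; Δv = 415×9.8×ln(5.223) = 4067.0×1.6532 ≈ 6723 m/s.
Total Δv = 2218 + 6723 = 8941 m/s.

Δv ≈ 8940 m/s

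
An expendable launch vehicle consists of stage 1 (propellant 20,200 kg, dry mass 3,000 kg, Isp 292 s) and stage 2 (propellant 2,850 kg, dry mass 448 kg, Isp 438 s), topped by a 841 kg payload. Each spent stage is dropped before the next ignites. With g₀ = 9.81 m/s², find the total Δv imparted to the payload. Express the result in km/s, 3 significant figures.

Ignition mass of stage 1 = 20,200+3,000 + 2,850+448 + 841 = 27,339 kg.
Stage 1: m₀ = 27,339 kg, m_f = 27,339 − 20,200 = 7,139 kg; Δv = 292×9.81×ln(3.83) = 2864.5×1.3427 ≈ 3846 m/s.
Stage 2: m₀ = 4,139 kg, m_f = 4,139 − 2,850 = 1,289 kg; Δv = 438×9.81×ln(3.211) = 4296.8×1.1666 ≈ 5013 m/s.
Total Δv = 3846 + 5013 = 8859 m/s.

Δv ≈ 8.86 km/s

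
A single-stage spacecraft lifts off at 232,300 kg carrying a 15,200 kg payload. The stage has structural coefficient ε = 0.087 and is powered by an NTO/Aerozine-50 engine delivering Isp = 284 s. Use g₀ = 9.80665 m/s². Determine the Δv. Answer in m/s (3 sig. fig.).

Δv ≈ 5340 m/s

Stage wet mass = m₀ − payload = 232,300 − 15,200 = 217,100 kg.
Stage dry mass = ε × stage wet mass = 0.087 × 217,100 = 18,887.7 kg.
Burnout mass m_f = stage dry + payload = 18,887.7 + 15,200 = 34,087.7 kg.
v_e = Isp · g₀ = 284 × 9.80665 = 2785.1 m/s.
Δv = v_e · ln(232,300/34,087.7) = 2785.1 × ln(6.815) = 2785.1 × 1.9191 ≈ 5345 m/s.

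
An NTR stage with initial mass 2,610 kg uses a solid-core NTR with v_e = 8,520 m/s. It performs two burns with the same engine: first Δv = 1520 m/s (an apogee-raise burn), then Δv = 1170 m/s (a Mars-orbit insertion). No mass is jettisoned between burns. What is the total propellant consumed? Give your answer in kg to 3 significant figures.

After the first burn: m = 2610 × exp(−1520/8520.0) = 2610 × 0.83660 = 2,183.53 kg.
After the second burn: m = 2,183.53 × exp(−1170/8520.0) = 2,183.53 × 0.87169 = 1,903.36 kg.
Total propellant = m₀ − m_final = 2610 − 1,903.36 = 706.64 kg.

total propellant consumed ≈ 707 kg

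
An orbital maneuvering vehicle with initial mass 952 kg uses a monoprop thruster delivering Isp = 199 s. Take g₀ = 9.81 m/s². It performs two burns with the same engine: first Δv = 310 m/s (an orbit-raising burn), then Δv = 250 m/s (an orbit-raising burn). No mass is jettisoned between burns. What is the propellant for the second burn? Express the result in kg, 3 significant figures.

v_e = Isp · g₀ = 199 × 9.81 = 1952.2 m/s.
After the first burn: m = 952 × exp(−310/1952.2) = 952 × 0.85317 = 812.218 kg.
After the second burn: m = 812.218 × exp(−250/1952.2) = 812.218 × 0.87980 = 714.589 kg.
Second-burn propellant = 812.218 − 714.589 = 97.629 kg.

propellant for the second burn ≈ 97.6 kg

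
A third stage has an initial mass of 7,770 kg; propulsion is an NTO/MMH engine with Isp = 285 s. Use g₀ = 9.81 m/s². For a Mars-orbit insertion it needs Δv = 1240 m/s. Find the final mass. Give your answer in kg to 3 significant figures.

v_e = Isp · g₀ = 285 × 9.81 = 2795.9 m/s.
m₀/m_f = exp(Δv / v_e) = exp(1240 / 2795.9) = exp(0.4435) = 1.5582.
m_f = m₀ / 1.5582 = 7,770 / 1.5582 = 4,986.52 kg.

final mass ≈ 4990 kg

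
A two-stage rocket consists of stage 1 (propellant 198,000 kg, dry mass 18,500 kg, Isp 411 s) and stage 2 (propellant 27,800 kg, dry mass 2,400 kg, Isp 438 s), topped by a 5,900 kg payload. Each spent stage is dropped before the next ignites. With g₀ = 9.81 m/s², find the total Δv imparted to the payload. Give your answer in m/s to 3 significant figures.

Δv ≈ 12500 m/s

Ignition mass of stage 1 = 198,000+18,500 + 27,800+2,400 + 5,900 = 252,600 kg.
Stage 1: m₀ = 252,600 kg, m_f = 252,600 − 198,000 = 54,600 kg; Δv = 411×9.81×ln(4.626) = 4031.9×1.5318 ≈ 6176 m/s.
Stage 2: m₀ = 36,100 kg, m_f = 36,100 − 27,800 = 8,300 kg; Δv = 438×9.81×ln(4.349) = 4296.8×1.4700 ≈ 6316 m/s.
Total Δv = 6176 + 6316 = 12492 m/s.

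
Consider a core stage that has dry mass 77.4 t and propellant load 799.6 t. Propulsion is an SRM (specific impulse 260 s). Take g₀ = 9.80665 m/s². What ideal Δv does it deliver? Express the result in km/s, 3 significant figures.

Δv ≈ 6.19 km/s

v_e = Isp · g₀ = 260 × 9.80665 = 2549.7 m/s.
m₀ = m_dry + m_prop = 77.4 + 799.6 = 877 t.
Rocket equation: Δv = v_e · ln(m₀/m_f) = 2549.7 × ln(11.33) = 2549.7 × 2.4275 ≈ 6189.5 m/s.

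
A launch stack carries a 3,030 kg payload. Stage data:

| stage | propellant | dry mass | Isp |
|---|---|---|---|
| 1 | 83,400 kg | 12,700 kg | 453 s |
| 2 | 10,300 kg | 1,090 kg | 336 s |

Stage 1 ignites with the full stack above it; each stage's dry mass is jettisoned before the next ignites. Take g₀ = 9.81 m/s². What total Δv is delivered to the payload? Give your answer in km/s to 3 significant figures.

Ignition mass of stage 1 = 83,400+12,700 + 10,300+1,090 + 3,030 = 110,520 kg.
Stage 1: m₀ = 110,520 kg, m_f = 110,520 − 83,400 = 27,120 kg; Δv = 453×9.81×ln(4.075) = 4443.9×1.4049 ≈ 6243 m/s.
Stage 2: m₀ = 14,420 kg, m_f = 14,420 − 10,300 = 4,120 kg; Δv = 336×9.81×ln(3.5) = 3296.2×1.2528 ≈ 4129 m/s.
Total Δv = 6243 + 4129 = 10372 m/s.

Δv ≈ 10.4 km/s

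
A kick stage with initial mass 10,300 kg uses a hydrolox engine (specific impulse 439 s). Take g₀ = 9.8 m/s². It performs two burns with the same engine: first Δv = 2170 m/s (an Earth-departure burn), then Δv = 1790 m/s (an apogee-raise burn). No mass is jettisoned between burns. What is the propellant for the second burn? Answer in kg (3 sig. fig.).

v_e = Isp · g₀ = 439 × 9.8 = 4302.2 m/s.
After the first burn: m = 10300 × exp(−2170/4302.2) = 10300 × 0.60387 = 6,219.86 kg.
After the second burn: m = 6,219.86 × exp(−1790/4302.2) = 6,219.86 × 0.65964 = 4,102.87 kg.
Second-burn propellant = 6,219.86 − 4,102.87 = 2,116.99 kg.

propellant for the second burn ≈ 2120 kg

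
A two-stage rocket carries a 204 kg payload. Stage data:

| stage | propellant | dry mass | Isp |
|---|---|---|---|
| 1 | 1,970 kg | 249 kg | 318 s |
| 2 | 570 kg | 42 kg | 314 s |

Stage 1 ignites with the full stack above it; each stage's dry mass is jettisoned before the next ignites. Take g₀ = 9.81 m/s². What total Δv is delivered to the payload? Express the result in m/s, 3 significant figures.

Δv ≈ 6960 m/s

Ignition mass of stage 1 = 1,970+249 + 570+42 + 204 = 3,035 kg.
Stage 1: m₀ = 3,035 kg, m_f = 3,035 − 1,970 = 1,065 kg; Δv = 318×9.81×ln(2.85) = 3119.6×1.0472 ≈ 3267 m/s.
Stage 2: m₀ = 816 kg, m_f = 816 − 570 = 246 kg; Δv = 314×9.81×ln(3.317) = 3080.3×1.1991 ≈ 3694 m/s.
Total Δv = 3267 + 3694 = 6961 m/s.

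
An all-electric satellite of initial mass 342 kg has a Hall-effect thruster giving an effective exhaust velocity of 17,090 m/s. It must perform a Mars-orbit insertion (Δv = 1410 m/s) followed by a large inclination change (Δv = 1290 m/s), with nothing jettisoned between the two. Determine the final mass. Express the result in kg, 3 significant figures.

After the first burn: m = 342 × exp(−1410/17090.0) = 342 × 0.92081 = 314.917 kg.
After the second burn: m = 314.917 × exp(−1290/17090.0) = 314.917 × 0.92730 = 292.023 kg.

final mass ≈ 292 kg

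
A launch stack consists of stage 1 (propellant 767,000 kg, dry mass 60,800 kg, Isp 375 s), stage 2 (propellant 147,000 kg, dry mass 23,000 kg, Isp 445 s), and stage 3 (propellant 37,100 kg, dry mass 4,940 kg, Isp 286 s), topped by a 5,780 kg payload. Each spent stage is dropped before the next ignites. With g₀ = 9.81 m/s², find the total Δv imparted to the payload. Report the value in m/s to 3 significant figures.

Δv ≈ 14000 m/s

Ignition mass of stage 1 = 767,000+60,800 + 147,000+23,000 + 37,100+4,940 + 5,780 = 1,045,620 kg.
Stage 1: m₀ = 1,045,620 kg, m_f = 1,045,620 − 767,000 = 278,620 kg; Δv = 375×9.81×ln(3.753) = 3678.8×1.3225 ≈ 4865 m/s.
Stage 2: m₀ = 217,820 kg, m_f = 217,820 − 147,000 = 70,820 kg; Δv = 445×9.81×ln(3.076) = 4365.4×1.1235 ≈ 4905 m/s.
Stage 3: m₀ = 47,820 kg, m_f = 47,820 − 37,100 = 10,720 kg; Δv = 286×9.81×ln(4.461) = 2805.7×1.4953 ≈ 4195 m/s.
Total Δv = 4865 + 4905 + 4195 = 13965 m/s.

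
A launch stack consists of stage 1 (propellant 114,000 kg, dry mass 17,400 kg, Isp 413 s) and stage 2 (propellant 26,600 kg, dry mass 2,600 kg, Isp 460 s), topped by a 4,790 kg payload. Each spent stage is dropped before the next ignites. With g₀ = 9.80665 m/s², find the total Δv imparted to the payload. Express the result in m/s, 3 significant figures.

Δv ≈ 11600 m/s

Ignition mass of stage 1 = 114,000+17,400 + 26,600+2,600 + 4,790 = 165,390 kg.
Stage 1: m₀ = 165,390 kg, m_f = 165,390 − 114,000 = 51,390 kg; Δv = 413×9.80665×ln(3.218) = 4050.1×1.1689 ≈ 4734 m/s.
Stage 2: m₀ = 33,990 kg, m_f = 33,990 − 26,600 = 7,390 kg; Δv = 460×9.80665×ln(4.599) = 4511.1×1.5259 ≈ 6884 m/s.
Total Δv = 4734 + 6884 = 11618 m/s.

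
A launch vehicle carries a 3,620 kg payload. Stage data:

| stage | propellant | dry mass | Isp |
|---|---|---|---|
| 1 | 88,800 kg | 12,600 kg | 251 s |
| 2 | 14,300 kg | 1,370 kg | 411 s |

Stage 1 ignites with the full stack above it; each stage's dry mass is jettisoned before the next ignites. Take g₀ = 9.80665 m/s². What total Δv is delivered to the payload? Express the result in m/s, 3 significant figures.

Ignition mass of stage 1 = 88,800+12,600 + 14,300+1,370 + 3,620 = 120,690 kg.
Stage 1: m₀ = 120,690 kg, m_f = 120,690 − 88,800 = 31,890 kg; Δv = 251×9.80665×ln(3.785) = 2461.5×1.3309 ≈ 3276 m/s.
Stage 2: m₀ = 19,290 kg, m_f = 19,290 − 14,300 = 4,990 kg; Δv = 411×9.80665×ln(3.866) = 4030.5×1.3522 ≈ 5450 m/s.
Total Δv = 3276 + 5450 = 8726 m/s.

Δv ≈ 8730 m/s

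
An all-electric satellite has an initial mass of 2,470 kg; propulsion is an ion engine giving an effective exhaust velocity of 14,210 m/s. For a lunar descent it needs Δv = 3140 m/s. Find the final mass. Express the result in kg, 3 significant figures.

final mass ≈ 1980 kg

m₀/m_f = exp(Δv / v_e) = exp(3140 / 14210.0) = exp(0.2210) = 1.2473.
m_f = m₀ / 1.2473 = 2,470 / 1.2473 = 1,980.28 kg.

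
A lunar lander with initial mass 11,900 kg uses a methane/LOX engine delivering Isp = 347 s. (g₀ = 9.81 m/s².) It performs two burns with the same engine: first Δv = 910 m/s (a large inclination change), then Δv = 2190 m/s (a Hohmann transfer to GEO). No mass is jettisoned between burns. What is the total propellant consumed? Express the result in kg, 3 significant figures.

v_e = Isp · g₀ = 347 × 9.81 = 3404.1 m/s.
After the first burn: m = 11900 × exp(−910/3404.1) = 11900 × 0.76542 = 9,108.5 kg.
After the second burn: m = 9,108.5 × exp(−2190/3404.1) = 9,108.5 × 0.52553 = 4,786.79 kg.
Total propellant = m₀ − m_final = 11900 − 4,786.79 = 7,113.21 kg.

total propellant consumed ≈ 7110 kg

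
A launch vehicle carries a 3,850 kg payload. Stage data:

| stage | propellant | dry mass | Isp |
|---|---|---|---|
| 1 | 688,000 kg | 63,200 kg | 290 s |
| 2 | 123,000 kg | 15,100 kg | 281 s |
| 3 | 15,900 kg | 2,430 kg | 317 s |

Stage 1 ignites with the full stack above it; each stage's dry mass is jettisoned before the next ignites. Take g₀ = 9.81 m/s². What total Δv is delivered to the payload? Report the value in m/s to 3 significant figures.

Δv ≈ 11900 m/s

Ignition mass of stage 1 = 688,000+63,200 + 123,000+15,100 + 15,900+2,430 + 3,850 = 911,480 kg.
Stage 1: m₀ = 911,480 kg, m_f = 911,480 − 688,000 = 223,480 kg; Δv = 290×9.81×ln(4.079) = 2844.9×1.4057 ≈ 3999 m/s.
Stage 2: m₀ = 160,280 kg, m_f = 160,280 − 123,000 = 37,280 kg; Δv = 281×9.81×ln(4.299) = 2756.6×1.4585 ≈ 4020 m/s.
Stage 3: m₀ = 22,180 kg, m_f = 22,180 − 15,900 = 6,280 kg; Δv = 317×9.81×ln(3.532) = 3109.8×1.2618 ≈ 3924 m/s.
Total Δv = 3999 + 4020 + 3924 = 11943 m/s.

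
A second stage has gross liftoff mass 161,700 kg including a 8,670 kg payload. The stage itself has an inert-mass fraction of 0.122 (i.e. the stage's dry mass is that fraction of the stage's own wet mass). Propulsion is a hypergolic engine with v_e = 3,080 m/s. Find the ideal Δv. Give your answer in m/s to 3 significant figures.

Δv ≈ 5470 m/s

Stage wet mass = m₀ − payload = 161,700 − 8,670 = 153,030 kg.
Stage dry mass = ε × stage wet mass = 0.122 × 153,030 = 18,669.7 kg.
Burnout mass m_f = stage dry + payload = 18,669.7 + 8,670 = 27,339.7 kg.
Δv = v_e · ln(161,700/27,339.7) = 3080.0 × ln(5.914) = 3080.0 × 1.7774 ≈ 5474 m/s.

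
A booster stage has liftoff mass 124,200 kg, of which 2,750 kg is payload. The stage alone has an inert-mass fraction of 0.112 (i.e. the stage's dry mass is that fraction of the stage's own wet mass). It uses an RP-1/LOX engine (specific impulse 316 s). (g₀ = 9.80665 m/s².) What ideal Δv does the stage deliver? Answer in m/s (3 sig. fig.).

Δv ≈ 6280 m/s

Stage wet mass = m₀ − payload = 124,200 − 2,750 = 121,450 kg.
Stage dry mass = ε × stage wet mass = 0.112 × 121,450 = 13,602.4 kg.
Burnout mass m_f = stage dry + payload = 13,602.4 + 2,750 = 16,352.4 kg.
v_e = Isp · g₀ = 316 × 9.80665 = 3098.9 m/s.
From the ideal rocket equation, Δv = v_e · ln(124,200/16,352.4) = 3098.9 × ln(7.595) = 3098.9 × 2.0275 ≈ 6283 m/s.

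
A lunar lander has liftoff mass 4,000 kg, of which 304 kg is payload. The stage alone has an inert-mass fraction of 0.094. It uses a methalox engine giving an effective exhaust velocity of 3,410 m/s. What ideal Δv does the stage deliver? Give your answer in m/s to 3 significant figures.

Stage wet mass = m₀ − payload = 4,000 − 304 = 3,696 kg.
Stage dry mass = ε × stage wet mass = 0.094 × 3,696 = 347.424 kg.
Burnout mass m_f = stage dry + payload = 347.424 + 304 = 651.424 kg.
Δv = v_e · ln(4,000/651.424) = 3410.0 × ln(6.14) = 3410.0 × 1.8149 ≈ 6189 m/s.

Δv ≈ 6190 m/s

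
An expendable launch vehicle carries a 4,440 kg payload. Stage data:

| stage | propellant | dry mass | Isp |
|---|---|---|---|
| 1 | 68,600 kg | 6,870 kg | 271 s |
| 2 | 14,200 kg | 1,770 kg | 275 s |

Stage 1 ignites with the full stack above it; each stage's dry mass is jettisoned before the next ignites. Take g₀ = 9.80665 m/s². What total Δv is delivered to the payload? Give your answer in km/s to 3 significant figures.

Ignition mass of stage 1 = 68,600+6,870 + 14,200+1,770 + 4,440 = 95,880 kg.
Stage 1: m₀ = 95,880 kg, m_f = 95,880 − 68,600 = 27,280 kg; Δv = 271×9.80665×ln(3.515) = 2657.6×1.2569 ≈ 3340 m/s.
Stage 2: m₀ = 20,410 kg, m_f = 20,410 − 14,200 = 6,210 kg; Δv = 275×9.80665×ln(3.287) = 2696.8×1.1899 ≈ 3209 m/s.
Total Δv = 3340 + 3209 = 6549 m/s.

Δv ≈ 6.55 km/s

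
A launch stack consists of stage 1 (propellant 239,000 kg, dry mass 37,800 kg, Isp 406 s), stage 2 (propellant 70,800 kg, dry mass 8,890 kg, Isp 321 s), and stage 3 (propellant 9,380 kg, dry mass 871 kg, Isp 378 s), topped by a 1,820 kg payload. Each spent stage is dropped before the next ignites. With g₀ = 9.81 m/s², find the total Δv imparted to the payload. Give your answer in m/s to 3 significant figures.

Ignition mass of stage 1 = 239,000+37,800 + 70,800+8,890 + 9,380+871 + 1,820 = 368,561 kg.
Stage 1: m₀ = 368,561 kg, m_f = 368,561 − 239,000 = 129,561 kg; Δv = 406×9.81×ln(2.845) = 3982.9×1.0455 ≈ 4164 m/s.
Stage 2: m₀ = 91,761 kg, m_f = 91,761 − 70,800 = 20,961 kg; Δv = 321×9.81×ln(4.378) = 3149.0×1.4765 ≈ 4650 m/s.
Stage 3: m₀ = 12,071 kg, m_f = 12,071 − 9,380 = 2,691 kg; Δv = 378×9.81×ln(4.486) = 3708.2×1.5009 ≈ 5566 m/s.
Total Δv = 4164 + 4650 + 5566 = 14380 m/s.

Δv ≈ 14400 m/s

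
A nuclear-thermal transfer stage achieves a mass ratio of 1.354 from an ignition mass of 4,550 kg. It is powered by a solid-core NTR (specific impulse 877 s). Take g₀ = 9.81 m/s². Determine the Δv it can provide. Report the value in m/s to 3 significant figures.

Δv ≈ 2610 m/s

v_e = Isp · g₀ = 877 × 9.81 = 8603.4 m/s.
Δv = v_e · ln(1.354) = 8603.4 × 0.3031 ≈ 2607.4 m/s.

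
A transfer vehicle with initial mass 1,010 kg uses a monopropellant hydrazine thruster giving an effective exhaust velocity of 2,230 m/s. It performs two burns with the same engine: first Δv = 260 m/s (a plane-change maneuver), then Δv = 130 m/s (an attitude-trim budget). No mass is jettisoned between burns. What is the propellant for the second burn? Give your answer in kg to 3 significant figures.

propellant for the second burn ≈ 50.9 kg

After the first burn: m = 1010 × exp(−260/2230.0) = 1010 × 0.88995 = 898.85 kg.
After the second burn: m = 898.85 × exp(−130/2230.0) = 898.85 × 0.94337 = 847.948 kg.
Second-burn propellant = 898.85 − 847.948 = 50.902 kg.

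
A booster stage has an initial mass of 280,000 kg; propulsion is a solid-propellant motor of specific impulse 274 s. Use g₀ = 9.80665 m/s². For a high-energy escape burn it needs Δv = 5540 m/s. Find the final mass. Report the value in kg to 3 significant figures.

final mass ≈ 35600 kg

v_e = Isp · g₀ = 274 × 9.80665 = 2687.0 m/s.
Rocket equation: m₀/m_f = exp(Δv / v_e) = exp(5540 / 2687.0) = exp(2.0618) = 7.8598.
m_f = m₀ / 7.8598 = 280,000 / 7.8598 = 35,624.3 kg.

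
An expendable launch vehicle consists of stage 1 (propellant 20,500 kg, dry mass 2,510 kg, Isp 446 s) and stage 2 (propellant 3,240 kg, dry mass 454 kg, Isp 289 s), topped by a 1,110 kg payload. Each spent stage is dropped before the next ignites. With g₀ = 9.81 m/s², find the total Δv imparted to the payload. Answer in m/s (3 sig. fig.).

Δv ≈ 9030 m/s

Ignition mass of stage 1 = 20,500+2,510 + 3,240+454 + 1,110 = 27,814 kg.
Stage 1: m₀ = 27,814 kg, m_f = 27,814 − 20,500 = 7,314 kg; Δv = 446×9.81×ln(3.803) = 4375.3×1.3357 ≈ 5844 m/s.
Stage 2: m₀ = 4,804 kg, m_f = 4,804 − 3,240 = 1,564 kg; Δv = 289×9.81×ln(3.072) = 2835.1×1.1222 ≈ 3182 m/s.
Total Δv = 5844 + 3182 = 9026 m/s.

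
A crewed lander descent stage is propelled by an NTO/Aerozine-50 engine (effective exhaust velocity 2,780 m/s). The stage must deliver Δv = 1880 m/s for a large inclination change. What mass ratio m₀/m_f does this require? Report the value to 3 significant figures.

mass ratio ≈ 1.97

m₀/m_f = exp(Δv / v_e) = exp(1880 / 2780.0) = exp(0.6763) = 1.9665.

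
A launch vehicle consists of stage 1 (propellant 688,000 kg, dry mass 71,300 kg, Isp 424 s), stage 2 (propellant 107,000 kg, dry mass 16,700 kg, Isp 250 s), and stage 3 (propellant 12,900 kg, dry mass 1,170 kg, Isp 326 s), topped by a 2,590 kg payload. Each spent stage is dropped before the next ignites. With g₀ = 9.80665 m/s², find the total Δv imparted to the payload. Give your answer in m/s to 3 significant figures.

Ignition mass of stage 1 = 688,000+71,300 + 107,000+16,700 + 12,900+1,170 + 2,590 = 899,660 kg.
Stage 1: m₀ = 899,660 kg, m_f = 899,660 − 688,000 = 211,660 kg; Δv = 424×9.80665×ln(4.25) = 4158.0×1.4470 ≈ 6017 m/s.
Stage 2: m₀ = 140,360 kg, m_f = 140,360 − 107,000 = 33,360 kg; Δv = 250×9.80665×ln(4.207) = 2451.7×1.4369 ≈ 3523 m/s.
Stage 3: m₀ = 16,660 kg, m_f = 16,660 − 12,900 = 3,760 kg; Δv = 326×9.80665×ln(4.431) = 3197.0×1.4886 ≈ 4759 m/s.
Total Δv = 6017 + 3523 + 4759 = 14299 m/s.

Δv ≈ 14300 m/s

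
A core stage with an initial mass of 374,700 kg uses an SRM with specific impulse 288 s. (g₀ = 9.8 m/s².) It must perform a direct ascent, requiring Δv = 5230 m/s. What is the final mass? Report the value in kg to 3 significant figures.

v_e = Isp · g₀ = 288 × 9.8 = 2822.4 m/s.
Rocket equation: m₀/m_f = exp(Δv / v_e) = exp(5230 / 2822.4) = exp(1.8530) = 6.3791.
m_f = m₀ / 6.3791 = 374,700 / 6.3791 = 58,738.7 kg.

final mass ≈ 58700 kg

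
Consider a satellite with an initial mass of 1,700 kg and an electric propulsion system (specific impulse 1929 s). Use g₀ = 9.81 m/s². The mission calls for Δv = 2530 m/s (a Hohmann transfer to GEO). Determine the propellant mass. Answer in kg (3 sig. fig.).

v_e = Isp · g₀ = 1929 × 9.81 = 18923.5 m/s.
m₀/m_f = exp(Δv / v_e) = exp(2530 / 18923.5) = exp(0.1337) = 1.1430.
m_f = 1,700 / 1.1430 = 1,487.31 kg, so propellant = m₀ − m_f = 1,700 − 1,487.31 = 212.69 kg.

propellant mass ≈ 213 kg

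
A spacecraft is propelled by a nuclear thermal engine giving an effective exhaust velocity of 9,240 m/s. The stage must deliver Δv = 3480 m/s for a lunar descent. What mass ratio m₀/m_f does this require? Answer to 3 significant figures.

mass ratio ≈ 1.46

By the Tsiolkovsky rocket equation, m₀/m_f = exp(Δv / v_e) = exp(3480 / 9240.0) = exp(0.3766) = 1.4574.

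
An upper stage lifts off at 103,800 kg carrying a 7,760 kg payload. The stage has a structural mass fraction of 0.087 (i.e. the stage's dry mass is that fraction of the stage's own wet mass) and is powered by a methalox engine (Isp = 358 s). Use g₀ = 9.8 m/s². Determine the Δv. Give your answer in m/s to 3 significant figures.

Δv ≈ 6540 m/s

Stage wet mass = m₀ − payload = 103,800 − 7,760 = 96,040 kg.
Stage dry mass = ε × stage wet mass = 0.087 × 96,040 = 8,355.48 kg.
Burnout mass m_f = stage dry + payload = 8,355.48 + 7,760 = 16,115.48 kg.
v_e = Isp · g₀ = 358 × 9.8 = 3508.4 m/s.
By the Tsiolkovsky rocket equation, Δv = v_e · ln(103,800/16,115.48) = 3508.4 × ln(6.441) = 3508.4 × 1.8627 ≈ 6535 m/s.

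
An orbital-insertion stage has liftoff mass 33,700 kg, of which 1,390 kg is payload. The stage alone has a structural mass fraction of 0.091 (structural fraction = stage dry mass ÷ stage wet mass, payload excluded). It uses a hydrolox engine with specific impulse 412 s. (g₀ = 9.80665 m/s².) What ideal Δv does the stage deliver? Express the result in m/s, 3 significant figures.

Δv ≈ 8290 m/s

Stage wet mass = m₀ − payload = 33,700 − 1,390 = 32,310 kg.
Stage dry mass = ε × stage wet mass = 0.091 × 32,310 = 2,940.21 kg.
Burnout mass m_f = stage dry + payload = 2,940.21 + 1,390 = 4,330.21 kg.
v_e = Isp · g₀ = 412 × 9.80665 = 4040.3 m/s.
Using Δv = v_e ln(m₀/m_f): Δv = v_e · ln(33,700/4,330.21) = 4040.3 × ln(7.783) = 4040.3 × 2.0519 ≈ 8290 m/s.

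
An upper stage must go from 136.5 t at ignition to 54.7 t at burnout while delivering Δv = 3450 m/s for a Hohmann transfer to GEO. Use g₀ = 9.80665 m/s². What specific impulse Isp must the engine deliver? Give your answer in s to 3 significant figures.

ln(m₀/m_f) = ln(136500/54700) = ln(2.495) = 0.9145.
From the ideal rocket equation, v_e = Δv / ln(m₀/m_f) = 3450 / 0.9145 = 3772.7 m/s.
Isp = v_e / g₀ = 3772.7 / 9.80665 = 384.7 s.

Isp ≈ 385 s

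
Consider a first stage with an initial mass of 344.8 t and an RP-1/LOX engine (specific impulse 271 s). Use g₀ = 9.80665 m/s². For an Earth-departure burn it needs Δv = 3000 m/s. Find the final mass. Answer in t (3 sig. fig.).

v_e = Isp · g₀ = 271 × 9.80665 = 2657.6 m/s.
m₀/m_f = exp(Δv / v_e) = exp(3000 / 2657.6) = exp(1.1288) = 3.0921.
m_f = m₀ / 3.0921 = 344.8 / 3.0921 = 111.51 t.

final mass ≈ 112 t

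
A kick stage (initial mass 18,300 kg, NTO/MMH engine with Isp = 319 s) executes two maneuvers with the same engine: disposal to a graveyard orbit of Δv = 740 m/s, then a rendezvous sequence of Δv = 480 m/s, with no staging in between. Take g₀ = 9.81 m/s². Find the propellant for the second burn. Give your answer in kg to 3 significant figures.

v_e = Isp · g₀ = 319 × 9.81 = 3129.4 m/s.
After the first burn: m = 18300 × exp(−740/3129.4) = 18300 × 0.78941 = 14,446.2 kg.
After the second burn: m = 14,446.2 × exp(−480/3129.4) = 14,446.2 × 0.85780 = 12,392 kg.
Second-burn propellant = 14,446.2 − 12,392 = 2,054.2 kg.

propellant for the second burn ≈ 2050 kg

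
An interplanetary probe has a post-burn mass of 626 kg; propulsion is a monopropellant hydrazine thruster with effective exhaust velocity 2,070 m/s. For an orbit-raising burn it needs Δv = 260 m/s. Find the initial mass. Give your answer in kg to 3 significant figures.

m₀/m_f = exp(Δv / v_e) = exp(260 / 2070.0) = exp(0.1256) = 1.1338.
m₀ = m_f × 1.1338 = 626 × 1.1338 = 709.759 kg.

initial mass ≈ 710 kg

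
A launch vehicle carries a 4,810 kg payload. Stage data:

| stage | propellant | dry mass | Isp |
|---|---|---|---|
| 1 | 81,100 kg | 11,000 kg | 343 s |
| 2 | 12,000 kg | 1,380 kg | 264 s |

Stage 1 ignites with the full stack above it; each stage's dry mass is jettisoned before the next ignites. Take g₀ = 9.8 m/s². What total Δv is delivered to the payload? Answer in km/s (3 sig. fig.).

Ignition mass of stage 1 = 81,100+11,000 + 12,000+1,380 + 4,810 = 110,290 kg.
Stage 1: m₀ = 110,290 kg, m_f = 110,290 − 81,100 = 29,190 kg; Δv = 343×9.8×ln(3.778) = 3361.4×1.3293 ≈ 4468 m/s.
Stage 2: m₀ = 18,190 kg, m_f = 18,190 − 12,000 = 6,190 kg; Δv = 264×9.8×ln(2.939) = 2587.2×1.0779 ≈ 2789 m/s.
Total Δv = 4468 + 2789 = 7257 m/s.

Δv ≈ 7.26 km/s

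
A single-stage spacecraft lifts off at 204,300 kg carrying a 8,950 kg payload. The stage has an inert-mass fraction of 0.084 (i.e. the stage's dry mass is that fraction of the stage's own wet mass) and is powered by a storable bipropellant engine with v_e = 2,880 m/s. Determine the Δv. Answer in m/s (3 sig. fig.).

Stage wet mass = m₀ − payload = 204,300 − 8,950 = 195,350 kg.
Stage dry mass = ε × stage wet mass = 0.084 × 195,350 = 16,409.4 kg.
Burnout mass m_f = stage dry + payload = 16,409.4 + 8,950 = 25,359.4 kg.
Using Δv = v_e ln(m₀/m_f): Δv = v_e · ln(204,300/25,359.4) = 2880.0 × ln(8.056) = 2880.0 × 2.0864 ≈ 6009 m/s.

Δv ≈ 6010 m/s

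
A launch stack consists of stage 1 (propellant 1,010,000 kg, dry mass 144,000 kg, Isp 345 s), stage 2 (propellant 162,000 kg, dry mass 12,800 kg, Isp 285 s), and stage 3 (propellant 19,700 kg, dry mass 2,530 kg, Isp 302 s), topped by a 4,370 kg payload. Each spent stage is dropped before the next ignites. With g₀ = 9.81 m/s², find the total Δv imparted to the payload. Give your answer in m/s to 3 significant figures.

Δv ≈ 13200 m/s

Ignition mass of stage 1 = 1,010,000+144,000 + 162,000+12,800 + 19,700+2,530 + 4,370 = 1,355,400 kg.
Stage 1: m₀ = 1,355,400 kg, m_f = 1,355,400 − 1,010,000 = 345,400 kg; Δv = 345×9.81×ln(3.924) = 3384.5×1.3671 ≈ 4627 m/s.
Stage 2: m₀ = 201,400 kg, m_f = 201,400 − 162,000 = 39,400 kg; Δv = 285×9.81×ln(5.112) = 2795.9×1.6315 ≈ 4562 m/s.
Stage 3: m₀ = 26,600 kg, m_f = 26,600 − 19,700 = 6,900 kg; Δv = 302×9.81×ln(3.855) = 2962.6×1.3494 ≈ 3998 m/s.
Total Δv = 4627 + 4562 + 3998 = 13187 m/s.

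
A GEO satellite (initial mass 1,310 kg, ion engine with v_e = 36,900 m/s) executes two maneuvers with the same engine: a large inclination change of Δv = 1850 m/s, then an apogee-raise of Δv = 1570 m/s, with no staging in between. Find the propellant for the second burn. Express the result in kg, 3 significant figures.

propellant for the second burn ≈ 51.9 kg

After the first burn: m = 1310 × exp(−1850/36900.0) = 1310 × 0.95110 = 1,245.94 kg.
After the second burn: m = 1,245.94 × exp(−1570/36900.0) = 1,245.94 × 0.95835 = 1,194.05 kg.
Second-burn propellant = 1,245.94 − 1,194.05 = 51.89 kg.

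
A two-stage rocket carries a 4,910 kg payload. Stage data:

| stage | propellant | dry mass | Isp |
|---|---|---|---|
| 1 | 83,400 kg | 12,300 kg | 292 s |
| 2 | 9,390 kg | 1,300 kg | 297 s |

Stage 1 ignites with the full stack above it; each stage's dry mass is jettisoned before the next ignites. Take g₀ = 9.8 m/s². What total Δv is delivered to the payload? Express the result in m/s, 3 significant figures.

Ignition mass of stage 1 = 83,400+12,300 + 9,390+1,300 + 4,910 = 111,300 kg.
Stage 1: m₀ = 111,300 kg, m_f = 111,300 − 83,400 = 27,900 kg; Δv = 292×9.8×ln(3.989) = 2861.6×1.3836 ≈ 3959 m/s.
Stage 2: m₀ = 15,600 kg, m_f = 15,600 − 9,390 = 6,210 kg; Δv = 297×9.8×ln(2.512) = 2910.6×0.9211 ≈ 2681 m/s.
Total Δv = 3959 + 2681 = 6640 m/s.

Δv ≈ 6640 m/s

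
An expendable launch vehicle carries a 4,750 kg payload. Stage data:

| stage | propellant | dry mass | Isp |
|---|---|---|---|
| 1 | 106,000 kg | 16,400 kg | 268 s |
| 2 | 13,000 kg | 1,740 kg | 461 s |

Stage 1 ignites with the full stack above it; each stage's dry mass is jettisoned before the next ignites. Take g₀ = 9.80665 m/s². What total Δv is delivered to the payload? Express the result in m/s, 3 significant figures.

Ignition mass of stage 1 = 106,000+16,400 + 13,000+1,740 + 4,750 = 141,890 kg.
Stage 1: m₀ = 141,890 kg, m_f = 141,890 − 106,000 = 35,890 kg; Δv = 268×9.80665×ln(3.953) = 2628.2×1.3746 ≈ 3613 m/s.
Stage 2: m₀ = 19,490 kg, m_f = 19,490 − 13,000 = 6,490 kg; Δv = 461×9.80665×ln(3.003) = 4520.9×1.0996 ≈ 4971 m/s.
Total Δv = 3613 + 4971 = 8584 m/s.

Δv ≈ 8580 m/s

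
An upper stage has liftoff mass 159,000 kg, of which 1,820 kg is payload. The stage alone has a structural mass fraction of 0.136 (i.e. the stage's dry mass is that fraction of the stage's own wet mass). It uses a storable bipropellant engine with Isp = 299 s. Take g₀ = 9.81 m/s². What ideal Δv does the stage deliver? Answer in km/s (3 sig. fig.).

Δv ≈ 5.65 km/s

Stage wet mass = m₀ − payload = 159,000 − 1,820 = 157,180 kg.
Stage dry mass = ε × stage wet mass = 0.136 × 157,180 = 21,376.5 kg.
Burnout mass m_f = stage dry + payload = 21,376.5 + 1,820 = 23,196.5 kg.
v_e = Isp · g₀ = 299 × 9.81 = 2933.2 m/s.
Using Δv = v_e ln(m₀/m_f): Δv = v_e · ln(159,000/23,196.5) = 2933.2 × ln(6.854) = 2933.2 × 1.9249 ≈ 5646 m/s.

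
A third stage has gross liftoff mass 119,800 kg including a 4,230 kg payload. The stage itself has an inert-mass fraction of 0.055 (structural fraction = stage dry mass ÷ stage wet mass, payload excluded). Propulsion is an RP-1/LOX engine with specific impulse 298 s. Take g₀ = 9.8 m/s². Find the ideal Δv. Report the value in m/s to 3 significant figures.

Stage wet mass = m₀ − payload = 119,800 − 4,230 = 115,570 kg.
Stage dry mass = ε × stage wet mass = 0.055 × 115,570 = 6,356.35 kg.
Burnout mass m_f = stage dry + payload = 6,356.35 + 4,230 = 10,586.35 kg.
v_e = Isp · g₀ = 298 × 9.8 = 2920.4 m/s.
By the Tsiolkovsky rocket equation, Δv = v_e · ln(119,800/10,586.35) = 2920.4 × ln(11.32) = 2920.4 × 2.4263 ≈ 7086 m/s.

Δv ≈ 7090 m/s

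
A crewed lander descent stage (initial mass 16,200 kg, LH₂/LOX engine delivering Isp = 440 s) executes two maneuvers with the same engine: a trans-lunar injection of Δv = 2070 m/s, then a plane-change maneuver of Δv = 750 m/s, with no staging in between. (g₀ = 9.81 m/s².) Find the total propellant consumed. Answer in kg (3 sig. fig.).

v_e = Isp · g₀ = 440 × 9.81 = 4316.4 m/s.
After the first burn: m = 16200 × exp(−2070/4316.4) = 16200 × 0.61905 = 10,028.6 kg.
After the second burn: m = 10,028.6 × exp(−750/4316.4) = 10,028.6 × 0.84050 = 8,429.04 kg.
Total propellant = m₀ − m_final = 16200 − 8,429.04 = 7,770.96 kg.

total propellant consumed ≈ 7770 kg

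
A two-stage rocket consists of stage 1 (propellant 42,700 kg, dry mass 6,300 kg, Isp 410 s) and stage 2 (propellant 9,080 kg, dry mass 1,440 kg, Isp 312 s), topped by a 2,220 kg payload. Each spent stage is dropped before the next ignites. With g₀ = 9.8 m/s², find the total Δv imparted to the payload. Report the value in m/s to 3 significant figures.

Δv ≈ 8540 m/s

Ignition mass of stage 1 = 42,700+6,300 + 9,080+1,440 + 2,220 = 61,740 kg.
Stage 1: m₀ = 61,740 kg, m_f = 61,740 − 42,700 = 19,040 kg; Δv = 410×9.8×ln(3.243) = 4018.0×1.1764 ≈ 4727 m/s.
Stage 2: m₀ = 12,740 kg, m_f = 12,740 − 9,080 = 3,660 kg; Δv = 312×9.8×ln(3.481) = 3057.6×1.2473 ≈ 3814 m/s.
Total Δv = 4727 + 3814 = 8541 m/s.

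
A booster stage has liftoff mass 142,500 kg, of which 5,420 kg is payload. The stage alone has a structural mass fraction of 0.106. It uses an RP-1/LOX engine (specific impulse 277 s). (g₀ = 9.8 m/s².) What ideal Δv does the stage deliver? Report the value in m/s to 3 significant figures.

Stage wet mass = m₀ − payload = 142,500 − 5,420 = 137,080 kg.
Stage dry mass = ε × stage wet mass = 0.106 × 137,080 = 14,530.5 kg.
Burnout mass m_f = stage dry + payload = 14,530.5 + 5,420 = 19,950.5 kg.
v_e = Isp · g₀ = 277 × 9.8 = 2714.6 m/s.
Δv = v_e · ln(142,500/19,950.5) = 2714.6 × ln(7.143) = 2714.6 × 1.9661 ≈ 5337 m/s.

Δv ≈ 5340 m/s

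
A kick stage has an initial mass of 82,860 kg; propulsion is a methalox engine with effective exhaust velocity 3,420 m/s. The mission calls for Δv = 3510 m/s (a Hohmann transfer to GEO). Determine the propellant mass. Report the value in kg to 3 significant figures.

Using Δv = v_e ln(m₀/m_f): m₀/m_f = exp(Δv / v_e) = exp(3510 / 3420.0) = exp(1.0263) = 2.7908.
m_f = 82,860 / 2.7908 = 29,690.4 kg, so propellant = m₀ − m_f = 82,860 − 29,690.4 = 53,169.6 kg.

propellant mass ≈ 53200 kg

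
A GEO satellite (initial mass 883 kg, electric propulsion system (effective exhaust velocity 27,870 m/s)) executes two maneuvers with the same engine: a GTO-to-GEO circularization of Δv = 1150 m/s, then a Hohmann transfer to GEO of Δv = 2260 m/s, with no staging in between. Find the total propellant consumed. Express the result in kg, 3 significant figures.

After the first burn: m = 883 × exp(−1150/27870.0) = 883 × 0.95958 = 847.309 kg.
After the second burn: m = 847.309 × exp(−2260/27870.0) = 847.309 × 0.92211 = 781.312 kg.
Total propellant = m₀ − m_final = 883 − 781.312 = 101.688 kg.

total propellant consumed ≈ 102 kg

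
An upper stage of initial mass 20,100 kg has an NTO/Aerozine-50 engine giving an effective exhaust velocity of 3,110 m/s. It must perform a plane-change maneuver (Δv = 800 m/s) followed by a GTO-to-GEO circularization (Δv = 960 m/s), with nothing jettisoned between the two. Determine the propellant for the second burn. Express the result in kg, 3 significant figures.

After the first burn: m = 20100 × exp(−800/3110.0) = 20100 × 0.77319 = 15,541.1 kg.
After the second burn: m = 15,541.1 × exp(−960/3110.0) = 15,541.1 × 0.73441 = 11,413.5 kg.
Second-burn propellant = 15,541.1 − 11,413.5 = 4,127.6 kg.

propellant for the second burn ≈ 4130 kg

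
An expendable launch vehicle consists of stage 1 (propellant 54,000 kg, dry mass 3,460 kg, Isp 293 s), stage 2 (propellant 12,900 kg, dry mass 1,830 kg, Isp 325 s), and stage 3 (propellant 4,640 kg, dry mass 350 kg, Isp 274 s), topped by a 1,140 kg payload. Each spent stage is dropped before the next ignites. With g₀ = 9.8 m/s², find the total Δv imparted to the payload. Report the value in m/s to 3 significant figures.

Δv ≈ 10200 m/s

Ignition mass of stage 1 = 54,000+3,460 + 12,900+1,830 + 4,640+350 + 1,140 = 78,320 kg.
Stage 1: m₀ = 78,320 kg, m_f = 78,320 − 54,000 = 24,320 kg; Δv = 293×9.8×ln(3.22) = 2871.4×1.1695 ≈ 3358 m/s.
Stage 2: m₀ = 20,860 kg, m_f = 20,860 − 12,900 = 7,960 kg; Δv = 325×9.8×ln(2.621) = 3185.0×0.9634 ≈ 3068 m/s.
Stage 3: m₀ = 6,130 kg, m_f = 6,130 − 4,640 = 1,490 kg; Δv = 274×9.8×ln(4.114) = 2685.2×1.4144 ≈ 3798 m/s.
Total Δv = 3358 + 3068 + 3798 = 10224 m/s.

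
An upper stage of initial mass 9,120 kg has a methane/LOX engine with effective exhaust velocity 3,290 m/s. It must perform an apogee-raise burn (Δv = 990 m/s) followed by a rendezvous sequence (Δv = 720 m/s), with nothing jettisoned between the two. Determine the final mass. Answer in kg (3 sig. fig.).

final mass ≈ 5420 kg

After the first burn: m = 9120 × exp(−990/3290.0) = 9120 × 0.74014 = 6,750.08 kg.
After the second burn: m = 6,750.08 × exp(−720/3290.0) = 6,750.08 × 0.80345 = 5,423.35 kg.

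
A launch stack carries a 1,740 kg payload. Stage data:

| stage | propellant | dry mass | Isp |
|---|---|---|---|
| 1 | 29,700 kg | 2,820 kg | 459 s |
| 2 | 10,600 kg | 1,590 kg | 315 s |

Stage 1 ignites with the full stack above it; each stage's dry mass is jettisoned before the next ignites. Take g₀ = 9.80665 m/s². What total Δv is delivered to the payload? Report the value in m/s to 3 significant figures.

Δv ≈ 9010 m/s

Ignition mass of stage 1 = 29,700+2,820 + 10,600+1,590 + 1,740 = 46,450 kg.
Stage 1: m₀ = 46,450 kg, m_f = 46,450 − 29,700 = 16,750 kg; Δv = 459×9.80665×ln(2.773) = 4501.3×1.0200 ≈ 4591 m/s.
Stage 2: m₀ = 13,930 kg, m_f = 13,930 − 10,600 = 3,330 kg; Δv = 315×9.80665×ln(4.183) = 3089.1×1.4311 ≈ 4421 m/s.
Total Δv = 4591 + 4421 = 9012 m/s.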